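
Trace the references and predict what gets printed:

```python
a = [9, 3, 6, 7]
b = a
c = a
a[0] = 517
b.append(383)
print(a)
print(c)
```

Key concept: multiple aliases.
Step by step:
`a = [9, 3, 6, 7]` → a = [9, 3, 6, 7]
`b = a` → b = [9, 3, 6, 7] (same object as a)
`c = a` → c = [9, 3, 6, 7] (same object as a, b)
`a[0] = 517` → a = [517, 3, 6, 7] (same object as b, c); b = [517, 3, 6, 7] (same object as a, c); c = [517, 3, 6, 7] (same object as a, b)
`b.append(383)` → a = [517, 3, 6, 7, 383] (same object as b, c); b = [517, 3, 6, 7, 383] (same object as a, c); c = [517, 3, 6, 7, 383] (same object as a, b)
`print(a)` → prints [517, 3, 6, 7, 383]
`print(c)` → prints [517, 3, 6, 7, 383]

Answer:
[517, 3, 6, 7, 383]
[517, 3, 6, 7, 383]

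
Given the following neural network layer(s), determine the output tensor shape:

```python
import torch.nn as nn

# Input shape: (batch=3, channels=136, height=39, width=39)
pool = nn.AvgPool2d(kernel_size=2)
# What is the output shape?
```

Input: (3, 136, 39, 39) -> Output: (3, 136, 19, 19)

Answer: (3, 136, 19, 19)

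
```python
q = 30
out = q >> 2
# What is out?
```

Trace:
`q = 30` → q = 30
`out = q >> 2` → out = 7
So out = 7

Answer: 7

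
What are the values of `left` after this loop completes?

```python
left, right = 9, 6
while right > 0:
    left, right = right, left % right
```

GCD of 9 and 6
`left` takes the values: 9 → 6 → 3

Answer: 3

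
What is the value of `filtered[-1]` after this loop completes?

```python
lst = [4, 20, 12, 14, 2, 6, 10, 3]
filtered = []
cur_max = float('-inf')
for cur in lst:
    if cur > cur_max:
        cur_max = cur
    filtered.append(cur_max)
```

Running max ends at 20
`filtered` takes the values: [] → [4] → [4, 20] → [4, 20, 20] → [4, 20, 20, 20] → [4, 20, 20, 20, 20] → [4, 20, 20, 20, 20, 20] → [4, 20, 20, 20, 20, 20, 20] → [4, 20, 20, 20, 20, 20, 20, 20]
So `filtered[-1]` = 20

Answer: 20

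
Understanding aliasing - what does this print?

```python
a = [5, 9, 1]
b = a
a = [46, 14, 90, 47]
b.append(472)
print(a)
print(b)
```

Key concept: rebinding vs mutation: a is rebound to a new list, b still points at the original.
Step by step:
`a = [5, 9, 1]` → a = [5, 9, 1]
`b = a` → b = [5, 9, 1] (same object as a)
`a = [46, 14, 90, 47]` → a = [46, 14, 90, 47]
`b.append(472)` → b = [5, 9, 1, 472]
`print(a)` → prints [46, 14, 90, 47]
`print(b)` → prints [5, 9, 1, 472]

Answer:
[46, 14, 90, 47]
[5, 9, 1, 472]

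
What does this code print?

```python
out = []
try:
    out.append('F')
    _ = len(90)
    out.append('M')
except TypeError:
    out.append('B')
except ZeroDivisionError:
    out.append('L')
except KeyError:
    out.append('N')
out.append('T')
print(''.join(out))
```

Execution trace: 'F' (try body) → 'B' (except TypeError) → 'T' (after the try/except). Output: FBT

Answer: FBT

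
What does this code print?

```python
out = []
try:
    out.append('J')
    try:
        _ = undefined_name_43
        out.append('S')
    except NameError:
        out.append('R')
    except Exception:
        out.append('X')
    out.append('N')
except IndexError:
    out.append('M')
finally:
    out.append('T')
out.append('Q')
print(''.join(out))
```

Execution trace: 'J' (try body) → 'R' (inner except NameError) → 'N' (try body, no exception) → 'T' (finally) → 'Q' (after the try/except). Output: JRNTQ

Answer: JRNTQ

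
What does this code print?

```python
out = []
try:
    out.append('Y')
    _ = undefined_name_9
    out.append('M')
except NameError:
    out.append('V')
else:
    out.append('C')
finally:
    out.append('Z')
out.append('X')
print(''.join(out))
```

Execution trace: 'Y' (try body) → 'V' (except NameError) → 'Z' (finally) → 'X' (after the try/except). Output: YVZX

Answer: YVZX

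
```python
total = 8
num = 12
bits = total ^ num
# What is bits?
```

Trace:
`total = 8` → total = 8
`num = 12` → num = 12
`bits = total ^ num` → bits = 4
So bits = 4

Answer: 4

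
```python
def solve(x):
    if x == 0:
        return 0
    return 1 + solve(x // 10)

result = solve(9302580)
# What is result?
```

Count of digits of 9302580: 7

Answer: 7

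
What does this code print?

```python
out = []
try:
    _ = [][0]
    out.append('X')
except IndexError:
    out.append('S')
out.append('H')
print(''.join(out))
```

Execution trace: 'S' (except IndexError) → 'H' (after the try/except). Output: SH

Answer: SH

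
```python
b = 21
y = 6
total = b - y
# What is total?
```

Trace:
`b = 21` → b = 21
`y = 6` → y = 6
`total = b - y` → total = 15
So total = 15

Answer: 15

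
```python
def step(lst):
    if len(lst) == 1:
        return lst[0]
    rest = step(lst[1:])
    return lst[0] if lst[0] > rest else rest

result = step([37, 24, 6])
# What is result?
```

Recursive max over [37, 24, 6] = 37

Answer: 37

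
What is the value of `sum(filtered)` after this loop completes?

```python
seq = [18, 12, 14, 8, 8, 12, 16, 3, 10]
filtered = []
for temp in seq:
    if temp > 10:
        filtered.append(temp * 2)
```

Sum of doubled values > 10
`filtered` takes the values: [] → [36] → [36, 24] → [36, 24, 28] → [36, 24, 28, 24] → [36, 24, 28, 24, 32]
So `sum(filtered)` = 144

Answer: 144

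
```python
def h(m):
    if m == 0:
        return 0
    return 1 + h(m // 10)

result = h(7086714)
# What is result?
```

Count of digits of 7086714: 7

Answer: 7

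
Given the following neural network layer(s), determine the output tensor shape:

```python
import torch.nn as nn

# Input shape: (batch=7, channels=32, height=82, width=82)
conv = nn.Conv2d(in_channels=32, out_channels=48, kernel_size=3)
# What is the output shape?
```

Input: (7, 32, 82, 82) -> Output: (7, 48, 80, 80)

Answer: (7, 48, 80, 80)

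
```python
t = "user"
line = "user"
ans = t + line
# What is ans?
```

Trace:
`t = "user"` → t = 'user'
`line = "user"` → line = 'user'
`ans = t + line` → ans = 'useruser'
So ans = 'useruser'

Answer: 'useruser'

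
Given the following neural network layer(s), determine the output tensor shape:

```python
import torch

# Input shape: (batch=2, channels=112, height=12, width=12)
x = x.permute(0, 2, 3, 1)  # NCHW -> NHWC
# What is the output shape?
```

Input: (2, 112, 12, 12) -> Output: (2, 12, 12, 112)

Answer: (2, 12, 12, 112)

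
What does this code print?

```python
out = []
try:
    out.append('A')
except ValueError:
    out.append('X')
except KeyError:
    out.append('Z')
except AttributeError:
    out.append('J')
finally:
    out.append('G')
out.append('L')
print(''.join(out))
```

Execution trace: 'A' (try body, no exception) → 'G' (finally) → 'L' (after the try/except). Output: AGL

Answer: AGL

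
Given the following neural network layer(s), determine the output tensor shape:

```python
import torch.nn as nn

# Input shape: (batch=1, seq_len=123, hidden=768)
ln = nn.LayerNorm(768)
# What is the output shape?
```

Input: (1, 123, 768) -> Output: (1, 123, 768)

Answer: (1, 123, 768)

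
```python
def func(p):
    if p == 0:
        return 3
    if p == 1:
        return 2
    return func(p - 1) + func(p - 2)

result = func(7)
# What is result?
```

Build up from base cases: func(0)=3, func(1)=2, func(2)=5, func(3)=7, func(4)=12, func(5)=19, func(6)=31, ..., func(7)=50

Answer: 50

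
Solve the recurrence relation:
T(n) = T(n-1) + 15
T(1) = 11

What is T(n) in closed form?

Unrolling: T(n) = T(1) + 15·(n-1) = 11 + 15(n-1) = 15n - 4.

Answer: T(n) = 15n - 4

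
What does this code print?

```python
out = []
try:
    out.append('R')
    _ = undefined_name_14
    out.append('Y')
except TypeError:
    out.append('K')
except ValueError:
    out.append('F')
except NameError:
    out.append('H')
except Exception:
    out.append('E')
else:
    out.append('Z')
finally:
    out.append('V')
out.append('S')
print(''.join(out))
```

Execution trace: 'R' (try body) → 'H' (except NameError) → 'V' (finally) → 'S' (after the try/except). Output: RHVS

Answer: RHVS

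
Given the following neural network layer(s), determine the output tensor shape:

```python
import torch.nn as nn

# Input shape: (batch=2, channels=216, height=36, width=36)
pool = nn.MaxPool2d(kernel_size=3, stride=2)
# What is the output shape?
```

Input: (2, 216, 36, 36) -> Output: (2, 216, 17, 17)

Answer: (2, 216, 17, 17)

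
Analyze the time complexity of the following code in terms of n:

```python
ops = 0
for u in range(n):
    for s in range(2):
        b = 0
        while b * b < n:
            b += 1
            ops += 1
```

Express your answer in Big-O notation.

Each loop level contributes: n × 1 × √n. Multiplying the contributions gives O(n√n).

Answer: O(n√n)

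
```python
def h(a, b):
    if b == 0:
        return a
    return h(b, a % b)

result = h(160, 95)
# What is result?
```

h(160, 95) -> h(95, 65) -> h(65, 30) -> h(30, 5) -> h(5, 0) -> 5

Answer: 5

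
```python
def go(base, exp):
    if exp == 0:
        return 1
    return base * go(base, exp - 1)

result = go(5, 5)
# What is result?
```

go(5, 5) = 5 * 5 * 5 * 5 * 5 = 3125

Answer: 3125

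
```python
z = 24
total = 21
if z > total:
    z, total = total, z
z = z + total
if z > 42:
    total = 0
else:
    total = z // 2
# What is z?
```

Trace:
`z = 24` → z = 24
`total = 21` → total = 21
`if z > total: ...` → z > total is True → z = 21; total = 24
`z = z + total` → z = 45
`if z > 42: ...` → z > 42 is True → total = 0
So z = 45

Answer: 45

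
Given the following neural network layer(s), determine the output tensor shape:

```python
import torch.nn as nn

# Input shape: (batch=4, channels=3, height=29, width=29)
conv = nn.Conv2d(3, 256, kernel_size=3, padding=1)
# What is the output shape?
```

Input: (4, 3, 29, 29) -> Output: (4, 256, 29, 29)

Answer: (4, 256, 29, 29)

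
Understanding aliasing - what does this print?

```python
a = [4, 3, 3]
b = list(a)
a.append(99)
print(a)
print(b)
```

Key concept: list() constructor creates copy.
Step by step:
`a = [4, 3, 3]` → a = [4, 3, 3]
`b = list(a)` → b = [4, 3, 3]
`a.append(99)` → a = [4, 3, 3, 99]
`print(a)` → prints [4, 3, 3, 99]
`print(b)` → prints [4, 3, 3]

Answer:
[4, 3, 3, 99]
[4, 3, 3]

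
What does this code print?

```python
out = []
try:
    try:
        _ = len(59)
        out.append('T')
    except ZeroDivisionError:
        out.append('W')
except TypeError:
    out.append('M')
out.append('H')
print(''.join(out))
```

Execution trace: 'M' (outer except TypeError) → 'H' (after the try/except). Output: MH

Answer: MH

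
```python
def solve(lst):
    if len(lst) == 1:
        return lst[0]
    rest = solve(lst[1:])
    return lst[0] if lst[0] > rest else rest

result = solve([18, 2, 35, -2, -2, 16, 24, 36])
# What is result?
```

Recursive max over [18, 2, 35, -2, -2, 16, 24, 36] = 36

Answer: 36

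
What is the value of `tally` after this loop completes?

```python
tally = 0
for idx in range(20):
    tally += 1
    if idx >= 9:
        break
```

Loop breaks when idx reaches 9, tally is 10
`tally` takes the values: 0 → 1 → 2 → 3 → 4 → 5 → 6 → 7 → 8 → 9 → 10

Answer: 10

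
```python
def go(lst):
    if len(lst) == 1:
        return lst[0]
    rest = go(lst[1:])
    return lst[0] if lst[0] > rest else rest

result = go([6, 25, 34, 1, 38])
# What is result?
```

Recursive max over [6, 25, 34, 1, 38] = 38

Answer: 38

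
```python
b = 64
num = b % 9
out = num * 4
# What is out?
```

Trace:
`b = 64` → b = 64
`num = b % 9` → num = 1
`out = num * 4` → out = 4
So out = 4

Answer: 4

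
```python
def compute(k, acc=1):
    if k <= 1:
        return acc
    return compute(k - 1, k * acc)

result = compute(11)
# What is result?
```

Accumulator trace (n, acc): (11, 1) -> (10, 11) -> (9, 110) -> (8, 990) -> (7, 7920) -> (6, 55440) -> (5, 332640) -> (4, 1663200) -> (3, 6652800) -> (2, 19958400) -> (1, 39916800) -> return 39916800

Answer: 39916800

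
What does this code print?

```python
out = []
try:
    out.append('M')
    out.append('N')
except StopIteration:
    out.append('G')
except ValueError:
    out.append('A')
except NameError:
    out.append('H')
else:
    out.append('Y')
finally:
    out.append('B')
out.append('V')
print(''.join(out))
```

Execution trace: 'M' (try body) → 'N' (try body, no exception) → 'Y' (else) → 'B' (finally) → 'V' (after the try/except). Output: MNYBV

Answer: MNYBV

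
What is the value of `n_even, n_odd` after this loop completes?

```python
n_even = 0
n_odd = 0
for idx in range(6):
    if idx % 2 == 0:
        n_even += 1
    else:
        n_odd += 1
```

Count evens and odds in range(6)
`n_even, n_odd` takes the values: (0, 0) → (1, 0) → (1, 1) → (2, 1) → (2, 2) → (3, 2) → (3, 3)

Answer: 3, 3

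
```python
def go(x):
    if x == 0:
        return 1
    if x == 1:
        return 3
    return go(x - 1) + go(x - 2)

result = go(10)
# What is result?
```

Build up from base cases: go(0)=1, go(1)=3, go(2)=4, go(3)=7, go(4)=11, go(5)=18, go(6)=29, ..., go(10)=199

Answer: 199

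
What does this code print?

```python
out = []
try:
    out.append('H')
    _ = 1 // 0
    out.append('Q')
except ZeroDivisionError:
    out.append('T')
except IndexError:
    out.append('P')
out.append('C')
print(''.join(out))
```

Execution trace: 'H' (try body) → 'T' (except ZeroDivisionError) → 'C' (after the try/except). Output: HTC

Answer: HTC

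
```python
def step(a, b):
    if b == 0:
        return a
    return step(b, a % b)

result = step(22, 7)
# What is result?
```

step(22, 7) -> step(7, 1) -> step(1, 0) -> 1

Answer: 1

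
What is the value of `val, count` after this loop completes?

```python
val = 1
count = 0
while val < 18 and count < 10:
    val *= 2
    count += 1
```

Double until >= 18 or 10 iterations
`val, count` takes the values: (1, 0) → (2, 0) → (2, 1) → (4, 1) → (4, 2) → (8, 2) → (8, 3) → (16, 3) → (16, 4) → (32, 4) → (32, 5)

Answer: 32, 5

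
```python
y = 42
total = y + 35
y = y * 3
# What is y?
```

Trace:
`y = 42` → y = 42
`total = y + 35` → total = 77
`y = y * 3` → y = 126
So y = 126

Answer: 126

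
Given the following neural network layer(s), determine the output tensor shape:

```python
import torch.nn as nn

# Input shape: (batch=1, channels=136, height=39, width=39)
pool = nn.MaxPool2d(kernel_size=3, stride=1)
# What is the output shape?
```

Input: (1, 136, 39, 39) -> Output: (1, 136, 37, 37)

Answer: (1, 136, 37, 37)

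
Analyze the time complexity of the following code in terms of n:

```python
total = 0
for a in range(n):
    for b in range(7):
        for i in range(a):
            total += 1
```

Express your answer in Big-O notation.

Each loop level contributes: n × 1 × n. Multiplying the contributions gives O(n^2).

Answer: O(n^2)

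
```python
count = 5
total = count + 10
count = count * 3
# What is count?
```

Trace:
`count = 5` → count = 5
`total = count + 10` → total = 15
`count = count * 3` → count = 15
So count = 15

Answer: 15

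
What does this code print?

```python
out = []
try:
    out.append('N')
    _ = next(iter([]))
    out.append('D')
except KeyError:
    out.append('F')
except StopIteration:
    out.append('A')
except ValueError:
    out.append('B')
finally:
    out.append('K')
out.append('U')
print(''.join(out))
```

Execution trace: 'N' (try body) → 'A' (except StopIteration) → 'K' (finally) → 'U' (after the try/except). Output: NAKU

Answer: NAKU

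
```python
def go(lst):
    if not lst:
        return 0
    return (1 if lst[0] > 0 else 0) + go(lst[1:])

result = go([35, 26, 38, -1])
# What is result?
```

Count of positive elements in [35, 26, 38, -1] = 3

Answer: 3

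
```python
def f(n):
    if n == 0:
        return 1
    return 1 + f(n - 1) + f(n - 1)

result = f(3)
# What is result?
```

f(n) = 1 + 2·f(n-1), f(0)=1. Closed form: (1+1)·2^3 - 1 = 15.

Answer: 15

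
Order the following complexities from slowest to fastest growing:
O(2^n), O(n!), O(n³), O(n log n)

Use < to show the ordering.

Ordered by growth rate: O(n log n) < O(n³) < O(2^n) < O(n!)

Answer: O(n log n) < O(n³) < O(2^n) < O(n!)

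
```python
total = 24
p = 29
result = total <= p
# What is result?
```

Trace:
`total = 24` → total = 24
`p = 29` → p = 29
`result = total <= p` → result = True
So result = True

Answer: True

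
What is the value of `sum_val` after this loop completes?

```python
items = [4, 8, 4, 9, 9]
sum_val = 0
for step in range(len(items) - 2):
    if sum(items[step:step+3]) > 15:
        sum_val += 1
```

Count windows with sum > 15
`sum_val` takes the values: 0 → 1 → 2 → 3

Answer: 3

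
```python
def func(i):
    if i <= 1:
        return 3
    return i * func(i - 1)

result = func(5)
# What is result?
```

func(5) = 5 * 4 * 3 * 2 * 3 = 360

Answer: 360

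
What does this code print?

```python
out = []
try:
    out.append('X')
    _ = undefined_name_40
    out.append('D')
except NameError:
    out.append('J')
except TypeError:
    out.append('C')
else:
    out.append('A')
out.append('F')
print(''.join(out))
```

Execution trace: 'X' (try body) → 'J' (except NameError) → 'F' (after the try/except). Output: XJF

Answer: XJF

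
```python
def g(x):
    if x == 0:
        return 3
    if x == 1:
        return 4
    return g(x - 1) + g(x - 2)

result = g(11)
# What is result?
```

Build up from base cases: g(0)=3, g(1)=4, g(2)=7, g(3)=11, g(4)=18, g(5)=29, g(6)=47, ..., g(11)=521

Answer: 521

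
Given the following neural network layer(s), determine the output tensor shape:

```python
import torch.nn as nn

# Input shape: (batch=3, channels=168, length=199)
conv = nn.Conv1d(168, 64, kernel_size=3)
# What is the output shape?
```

Input: (3, 168, 199) -> Output: (3, 64, 197)

Answer: (3, 64, 197)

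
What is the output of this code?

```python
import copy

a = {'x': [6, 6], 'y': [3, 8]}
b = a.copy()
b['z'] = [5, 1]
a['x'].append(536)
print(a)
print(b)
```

Key concept: shallow copy of dict with mutable values.
Step by step:
`a = {'x': [6, 6], 'y': [3, 8]}` → a = {'x': [6, 6], 'y': [3, 8]}
`b = a.copy()` → b = {'x': [6, 6], 'y': [3, 8]}
`b['z'] = [5, 1]` → b = {'x': [6, 6], 'y': [3, 8], 'z': [5, 1]}
`a['x'].append(536)` → a = {'x': [6, 6, 536], 'y': [3, 8]}; b = {'x': [6, 6, 536], 'y': [3, 8], 'z': [5, 1]}
`print(a)` → prints {'x': [6, 6, 536], 'y': [3, 8]}
`print(b)` → prints {'x': [6, 6, 536], 'y': [3, 8], 'z': [5, 1]}

Answer:
{'x': [6, 6, 536], 'y': [3, 8]}
{'x': [6, 6, 536], 'y': [3, 8], 'z': [5, 1]}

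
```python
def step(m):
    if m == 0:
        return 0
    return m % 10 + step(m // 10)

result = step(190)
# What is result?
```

Sum of digits of 190: 0 + 9 + 1 = 10

Answer: 10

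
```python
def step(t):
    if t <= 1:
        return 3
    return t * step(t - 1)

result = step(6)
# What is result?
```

step(6) = 6 * 5 * 4 * 3 * 2 * 3 = 2160

Answer: 2160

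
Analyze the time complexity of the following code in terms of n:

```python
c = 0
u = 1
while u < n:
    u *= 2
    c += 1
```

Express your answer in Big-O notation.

Each loop level contributes: log n. Multiplying the contributions gives O(log n).

Answer: O(log n)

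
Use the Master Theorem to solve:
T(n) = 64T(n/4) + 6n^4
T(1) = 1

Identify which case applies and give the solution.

a=64, b=4, f(n)=6n^4. log_4(64) = 3. Since c=4 > 3 and the regularity condition holds (64(n/4)^4 = (64/4^4)n^4 with 64/4^4 < 1), Case 3 applies: T(n) = Θ(f(n)) = O(n^4).

Answer: O(n^4) - Case 3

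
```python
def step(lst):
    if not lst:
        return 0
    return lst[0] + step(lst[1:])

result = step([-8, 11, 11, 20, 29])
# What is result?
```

(-8) + 11 + 11 + 20 + 29 + 0 = 63

Answer: 63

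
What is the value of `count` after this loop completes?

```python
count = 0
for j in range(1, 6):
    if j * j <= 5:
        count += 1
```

Count numbers where j² ≤ 5
`count` takes the values: 0 → 1 → 2

Answer: 2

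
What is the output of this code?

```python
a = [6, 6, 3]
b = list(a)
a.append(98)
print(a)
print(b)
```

Key concept: list() constructor creates copy.
Step by step:
`a = [6, 6, 3]` → a = [6, 6, 3]
`b = list(a)` → b = [6, 6, 3]
`a.append(98)` → a = [6, 6, 3, 98]
`print(a)` → prints [6, 6, 3, 98]
`print(b)` → prints [6, 6, 3]

Answer:
[6, 6, 3, 98]
[6, 6, 3]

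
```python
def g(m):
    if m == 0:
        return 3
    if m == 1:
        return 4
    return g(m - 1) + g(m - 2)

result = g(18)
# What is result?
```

Build up from base cases: g(0)=3, g(1)=4, g(2)=7, g(3)=11, g(4)=18, g(5)=29, g(6)=47, ..., g(18)=15127

Answer: 15127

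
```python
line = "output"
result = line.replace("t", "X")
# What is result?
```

Trace:
`line = "output"` → line = 'output'
`result = line.replace("t", "X")` → result = 'ouXpuX'
So result = 'ouXpuX'

Answer: 'ouXpuX'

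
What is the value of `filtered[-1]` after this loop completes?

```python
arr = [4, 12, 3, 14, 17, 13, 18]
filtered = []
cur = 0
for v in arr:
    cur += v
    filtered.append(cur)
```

Cumulative sum ends at 81
`filtered` takes the values: [] → [4] → [4, 16] → [4, 16, 19] → [4, 16, 19, 33] → [4, 16, 19, 33, 50] → [4, 16, 19, 33, 50, 63] → [4, 16, 19, 33, 50, 63, 81]
So `filtered[-1]` = 81

Answer: 81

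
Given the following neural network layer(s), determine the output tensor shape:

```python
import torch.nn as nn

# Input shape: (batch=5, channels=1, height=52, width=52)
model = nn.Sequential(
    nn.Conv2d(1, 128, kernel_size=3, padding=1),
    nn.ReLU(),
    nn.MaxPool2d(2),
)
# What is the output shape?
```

Input: (5, 1, 52, 52) -> after Conv2d: (5, 128, 52, 52) -> after ReLU: (5, 128, 52, 52) -> Output: (5, 128, 26, 26)

Answer: (5, 128, 26, 26)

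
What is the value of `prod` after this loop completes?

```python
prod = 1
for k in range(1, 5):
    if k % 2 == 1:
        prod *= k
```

Product of odd numbers 1 to 4
`prod` takes the values: 1 → 3

Answer: 3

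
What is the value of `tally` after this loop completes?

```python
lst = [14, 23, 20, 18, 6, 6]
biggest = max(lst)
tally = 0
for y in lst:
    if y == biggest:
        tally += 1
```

Count of max value 23 in [14, 23, 20, 18, 6, 6]
`tally` takes the values: 0 → 1

Answer: 1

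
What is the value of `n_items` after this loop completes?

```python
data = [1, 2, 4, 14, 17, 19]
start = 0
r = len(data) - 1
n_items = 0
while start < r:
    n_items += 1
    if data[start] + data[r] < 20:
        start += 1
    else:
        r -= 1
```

Steps to find pair summing to 20
`n_items` takes the values: 0 → 1 → 2 → 3 → 4 → 5

Answer: 5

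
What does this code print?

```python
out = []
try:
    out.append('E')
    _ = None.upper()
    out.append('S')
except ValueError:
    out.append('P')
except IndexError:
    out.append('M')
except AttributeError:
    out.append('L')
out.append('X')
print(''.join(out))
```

Execution trace: 'E' (try body) → 'L' (except AttributeError) → 'X' (after the try/except). Output: ELX

Answer: ELX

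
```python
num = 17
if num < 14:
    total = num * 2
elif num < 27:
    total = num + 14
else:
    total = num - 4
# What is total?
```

Trace:
`num = 17` → num = 17
`if num < 14: ...` → num < 14 is False, num < 27 is True → total = 31
So total = 31

Answer: 31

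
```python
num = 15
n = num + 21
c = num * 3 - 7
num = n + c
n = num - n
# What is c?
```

Trace:
`num = 15` → num = 15
`n = num + 21` → n = 36
`c = num * 3 - 7` → c = 38
`num = n + c` → num = 74
`n = num - n` → n = 38
So c = 38

Answer: 38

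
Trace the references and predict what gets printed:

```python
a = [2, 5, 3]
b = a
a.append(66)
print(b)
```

Key concept: basic list aliasing.
Step by step:
`a = [2, 5, 3]` → a = [2, 5, 3]
`b = a` → b = [2, 5, 3] (same object as a)
`a.append(66)` → a = [2, 5, 3, 66] (same object as b); b = [2, 5, 3, 66] (same object as a)
`print(b)` → prints [2, 5, 3, 66]

Answer: [2, 5, 3, 66]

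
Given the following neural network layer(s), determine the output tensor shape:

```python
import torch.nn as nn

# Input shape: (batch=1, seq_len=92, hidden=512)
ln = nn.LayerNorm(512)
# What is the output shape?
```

Input: (1, 92, 512) -> Output: (1, 92, 512)

Answer: (1, 92, 512)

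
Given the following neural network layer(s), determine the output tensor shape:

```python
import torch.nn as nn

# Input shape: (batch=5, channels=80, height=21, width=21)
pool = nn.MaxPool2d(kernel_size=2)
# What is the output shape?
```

Input: (5, 80, 21, 21) -> Output: (5, 80, 10, 10)

Answer: (5, 80, 10, 10)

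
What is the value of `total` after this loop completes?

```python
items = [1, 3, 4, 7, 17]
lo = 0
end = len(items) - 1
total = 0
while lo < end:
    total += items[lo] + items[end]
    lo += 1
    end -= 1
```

Sum of pairs from ends
`total` takes the values: 0 → 18 → 28

Answer: 28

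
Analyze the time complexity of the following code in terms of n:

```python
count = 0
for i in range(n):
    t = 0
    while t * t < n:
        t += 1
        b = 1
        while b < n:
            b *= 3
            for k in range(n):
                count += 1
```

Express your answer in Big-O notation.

Each loop level contributes: n × √n × log n × n. Multiplying the contributions gives O(n^2√n log n).

Answer: O(n^2√n log n)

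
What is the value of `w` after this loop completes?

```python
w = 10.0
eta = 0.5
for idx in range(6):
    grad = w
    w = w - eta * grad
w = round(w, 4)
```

Gradient descent: w = 10.0 * (1 - 0.5)^6
`w` takes the values: 10.0 → 5.0 → 2.5 → 1.25 → 0.625 → 0.3125 → 0.15625 → 0.1562

Answer: 0.1562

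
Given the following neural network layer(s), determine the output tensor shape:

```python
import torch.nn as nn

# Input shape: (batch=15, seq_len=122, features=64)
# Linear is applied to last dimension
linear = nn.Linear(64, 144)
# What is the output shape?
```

Input: (15, 122, 64) -> Output: (15, 122, 144)

Answer: (15, 122, 144)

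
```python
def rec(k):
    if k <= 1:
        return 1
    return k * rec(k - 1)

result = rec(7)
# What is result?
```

rec(7) = 7 * 6 * 5 * 4 * 3 * 2 * 1 = 5040

Answer: 5040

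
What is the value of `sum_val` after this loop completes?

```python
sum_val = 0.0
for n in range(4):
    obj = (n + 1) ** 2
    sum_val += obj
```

Sum of squared losses 1² + 2² + ... + 4²
`sum_val` takes the values: 0.0 → 1.0 → 5.0 → 14.0 → 30.0

Answer: 30.0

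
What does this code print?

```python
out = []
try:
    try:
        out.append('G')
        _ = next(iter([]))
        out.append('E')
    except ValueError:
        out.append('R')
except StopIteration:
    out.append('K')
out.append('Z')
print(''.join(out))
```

Execution trace: 'G' (try body) → 'K' (outer except StopIteration) → 'Z' (after the try/except). Output: GKZ

Answer: GKZ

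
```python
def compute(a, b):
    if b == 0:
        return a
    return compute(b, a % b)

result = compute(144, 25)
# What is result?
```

compute(144, 25) -> compute(25, 19) -> compute(19, 6) -> compute(6, 1) -> compute(1, 0) -> 1

Answer: 1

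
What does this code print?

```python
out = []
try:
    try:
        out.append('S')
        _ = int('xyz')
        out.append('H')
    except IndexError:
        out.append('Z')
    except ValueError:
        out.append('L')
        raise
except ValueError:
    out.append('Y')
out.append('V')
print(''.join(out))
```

Execution trace: 'S' (try body) → 'L' (except ValueError) → 'Y' (outer except ValueError) → 'V' (after the try/except). Output: SLYV

Answer: SLYV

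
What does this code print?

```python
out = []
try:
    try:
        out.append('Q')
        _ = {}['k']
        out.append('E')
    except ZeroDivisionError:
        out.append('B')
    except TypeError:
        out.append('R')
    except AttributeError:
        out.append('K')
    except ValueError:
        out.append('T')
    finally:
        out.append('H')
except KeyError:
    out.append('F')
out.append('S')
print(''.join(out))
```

Execution trace: 'Q' (try body) → 'H' (finally) → 'F' (outer except KeyError) → 'S' (after the try/except). Output: QHFS

Answer: QHFS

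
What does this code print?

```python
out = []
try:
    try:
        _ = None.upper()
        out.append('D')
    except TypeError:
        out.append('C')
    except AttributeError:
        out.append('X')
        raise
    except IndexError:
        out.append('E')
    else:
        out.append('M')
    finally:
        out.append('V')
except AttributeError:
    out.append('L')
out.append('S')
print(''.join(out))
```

Execution trace: 'X' (except AttributeError) → 'V' (finally) → 'L' (outer except AttributeError) → 'S' (after the try/except). Output: XVLS

Answer: XVLS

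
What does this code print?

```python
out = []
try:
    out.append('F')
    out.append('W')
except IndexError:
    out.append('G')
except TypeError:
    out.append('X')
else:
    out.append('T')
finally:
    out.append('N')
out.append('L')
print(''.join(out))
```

Execution trace: 'F' (try body) → 'W' (try body, no exception) → 'T' (else) → 'N' (finally) → 'L' (after the try/except). Output: FWTNL

Answer: FWTNL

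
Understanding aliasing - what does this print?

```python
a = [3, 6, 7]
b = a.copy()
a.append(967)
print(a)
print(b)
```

Key concept: list.copy() creates independent copy.
Step by step:
`a = [3, 6, 7]` → a = [3, 6, 7]
`b = a.copy()` → b = [3, 6, 7]
`a.append(967)` → a = [3, 6, 7, 967]
`print(a)` → prints [3, 6, 7, 967]
`print(b)` → prints [3, 6, 7]

Answer:
[3, 6, 7, 967]
[3, 6, 7]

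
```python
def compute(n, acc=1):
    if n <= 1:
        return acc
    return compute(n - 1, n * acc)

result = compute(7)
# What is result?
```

Accumulator trace (n, acc): (7, 1) -> (6, 7) -> (5, 42) -> (4, 210) -> (3, 840) -> (2, 2520) -> (1, 5040) -> return 5040

Answer: 5040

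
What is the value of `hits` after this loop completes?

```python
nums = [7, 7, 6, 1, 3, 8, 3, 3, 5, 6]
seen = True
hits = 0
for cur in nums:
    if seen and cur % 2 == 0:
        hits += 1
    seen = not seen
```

Count even values at even positions
`hits` takes the values: 0 → 1

Answer: 1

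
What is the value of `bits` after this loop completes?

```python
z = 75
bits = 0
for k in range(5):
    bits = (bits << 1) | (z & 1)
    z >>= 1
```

Reverse lowest 5 bits of 75
`bits` takes the values: 0 → 1 → 3 → 6 → 13 → 26

Answer: 26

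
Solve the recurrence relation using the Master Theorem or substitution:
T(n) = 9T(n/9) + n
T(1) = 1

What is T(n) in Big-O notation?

By Master Theorem: a=9, b=9, f(n)=n. Since log_9(9) = 1 and f(n) = Θ(n^1), Case 2 applies. T(n) = O(n log n).

Answer: O(n log n)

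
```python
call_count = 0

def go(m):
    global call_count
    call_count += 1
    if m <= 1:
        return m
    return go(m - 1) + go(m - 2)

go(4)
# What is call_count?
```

Calls(m) = 1 + Calls(m-1) + Calls(m-2); Calls(0)=Calls(1)=1. For m=4 this gives 9.

Answer: 9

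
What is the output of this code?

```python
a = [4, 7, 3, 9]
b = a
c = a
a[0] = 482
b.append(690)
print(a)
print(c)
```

Key concept: multiple aliases.
Step by step:
`a = [4, 7, 3, 9]` → a = [4, 7, 3, 9]
`b = a` → b = [4, 7, 3, 9] (same object as a)
`c = a` → c = [4, 7, 3, 9] (same object as a, b)
`a[0] = 482` → a = [482, 7, 3, 9] (same object as b, c); b = [482, 7, 3, 9] (same object as a, c); c = [482, 7, 3, 9] (same object as a, b)
`b.append(690)` → a = [482, 7, 3, 9, 690] (same object as b, c); b = [482, 7, 3, 9, 690] (same object as a, c); c = [482, 7, 3, 9, 690] (same object as a, b)
`print(a)` → prints [482, 7, 3, 9, 690]
`print(c)` → prints [482, 7, 3, 9, 690]

Answer:
[482, 7, 3, 9, 690]
[482, 7, 3, 9, 690]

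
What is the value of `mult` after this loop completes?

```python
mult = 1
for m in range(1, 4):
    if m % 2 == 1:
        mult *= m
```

Product of odd numbers 1 to 3
`mult` takes the values: 1 → 3

Answer: 3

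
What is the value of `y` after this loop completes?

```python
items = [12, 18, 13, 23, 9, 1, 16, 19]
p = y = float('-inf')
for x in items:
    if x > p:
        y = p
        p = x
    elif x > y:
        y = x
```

Second largest (with repeats) in [12, 18, 13, 23, 9, 1, 16, 19]
`y` takes the values: -inf → 12 → 13 → 18 → 19

Answer: 19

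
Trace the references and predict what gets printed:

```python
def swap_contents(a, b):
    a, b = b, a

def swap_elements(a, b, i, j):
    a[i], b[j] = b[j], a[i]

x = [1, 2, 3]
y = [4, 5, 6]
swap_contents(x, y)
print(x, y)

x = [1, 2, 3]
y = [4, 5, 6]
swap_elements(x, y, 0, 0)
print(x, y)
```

Key concept: parameter rebinding vs mutation.
Step by step:
`x = [1, 2, 3]` → x = [1, 2, 3]
`y = [4, 5, 6]` → y = [4, 5, 6]
`swap_contents(x, y)` → no visible change to tracked variables
`print(x, y)` → prints [1, 2, 3] [4, 5, 6]
`x = [1, 2, 3]` → x = [1, 2, 3]
`y = [4, 5, 6]` → y = [4, 5, 6]
`swap_elements(x, y, 0, 0)` → x = [4, 2, 3]; y = [1, 5, 6]
`print(x, y)` → prints [4, 2, 3] [1, 5, 6]

Answer:
[1, 2, 3] [4, 5, 6]
[4, 2, 3] [1, 5, 6]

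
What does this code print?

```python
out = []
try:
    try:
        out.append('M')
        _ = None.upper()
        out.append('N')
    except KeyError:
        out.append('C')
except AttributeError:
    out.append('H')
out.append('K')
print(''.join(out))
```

Execution trace: 'M' (try body) → 'H' (outer except AttributeError) → 'K' (after the try/except). Output: MHK

Answer: MHK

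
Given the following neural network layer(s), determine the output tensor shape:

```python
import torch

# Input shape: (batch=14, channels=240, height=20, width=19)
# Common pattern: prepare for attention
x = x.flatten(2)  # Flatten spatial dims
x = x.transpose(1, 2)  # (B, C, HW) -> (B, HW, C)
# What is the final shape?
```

Input: (14, 240, 20, 19) -> after flatten(2): (14, 240, 380) -> Output: (14, 380, 240)

Answer: (14, 380, 240)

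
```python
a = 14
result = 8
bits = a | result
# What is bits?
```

Trace:
`a = 14` → a = 14
`result = 8` → result = 8
`bits = a | result` → bits = 14
So bits = 14

Answer: 14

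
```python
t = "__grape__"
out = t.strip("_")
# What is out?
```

Trace:
`t = "__grape__"` → t = '__grape__'
`out = t.strip("_")` → out = 'grape'
So out = 'grape'

Answer: 'grape'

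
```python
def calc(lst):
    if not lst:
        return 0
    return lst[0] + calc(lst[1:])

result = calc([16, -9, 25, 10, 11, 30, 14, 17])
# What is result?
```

16 + (-9) + 25 + 10 + 11 + 30 + 14 + 17 + 0 = 114

Answer: 114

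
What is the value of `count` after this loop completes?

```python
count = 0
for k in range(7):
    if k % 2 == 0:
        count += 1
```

Count numbers divisible by 2 in range(7)
`count` takes the values: 0 → 1 → 2 → 3 → 4

Answer: 4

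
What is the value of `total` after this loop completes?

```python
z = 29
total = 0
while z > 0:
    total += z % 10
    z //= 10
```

Sum digits of 29
`total` takes the values: 0 → 9 → 11

Answer: 11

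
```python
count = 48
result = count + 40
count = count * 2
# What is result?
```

Trace:
`count = 48` → count = 48
`result = count + 40` → result = 88
`count = count * 2` → count = 96
So result = 88

Answer: 88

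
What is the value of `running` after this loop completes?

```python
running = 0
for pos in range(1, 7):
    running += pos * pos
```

Sum of squares 1² to 6² = 91
`running` takes the values: 0 → 1 → 5 → 14 → 30 → 55 → 91

Answer: 91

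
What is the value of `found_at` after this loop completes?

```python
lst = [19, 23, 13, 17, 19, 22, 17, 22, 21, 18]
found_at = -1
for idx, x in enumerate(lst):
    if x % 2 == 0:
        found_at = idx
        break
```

First even number index in [19, 23, 13, 17, 19, 22, 17, 22, 21, 18]
`found_at` takes the values: -1 → 5

Answer: 5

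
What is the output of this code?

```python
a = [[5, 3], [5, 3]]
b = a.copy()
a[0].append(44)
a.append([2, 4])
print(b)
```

Key concept: shallow copy with nested lists.
Step by step:
`a = [[5, 3], [5, 3]]` → a = [[5, 3], [5, 3]]
`b = a.copy()` → b = [[5, 3], [5, 3]]
`a[0].append(44)` → a = [[5, 3, 44], [5, 3]]; b = [[5, 3, 44], [5, 3]]
`a.append([2, 4])` → a = [[5, 3, 44], [5, 3], [2, 4]]
`print(b)` → prints [[5, 3, 44], [5, 3]]

Answer: [[5, 3, 44], [5, 3]]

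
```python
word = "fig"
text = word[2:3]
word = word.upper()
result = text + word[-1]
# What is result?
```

Trace:
`word = "fig"` → word = 'fig'
`text = word[2:3]` → text = 'g'
`word = word.upper()` → word = 'FIG'
`result = text + word[-1]` → result = 'gG'
So result = 'gG'

Answer: 'gG'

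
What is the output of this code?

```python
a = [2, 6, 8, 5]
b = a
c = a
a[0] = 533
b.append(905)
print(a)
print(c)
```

Key concept: multiple aliases.
Step by step:
`a = [2, 6, 8, 5]` → a = [2, 6, 8, 5]
`b = a` → b = [2, 6, 8, 5] (same object as a)
`c = a` → c = [2, 6, 8, 5] (same object as a, b)
`a[0] = 533` → a = [533, 6, 8, 5] (same object as b, c); b = [533, 6, 8, 5] (same object as a, c); c = [533, 6, 8, 5] (same object as a, b)
`b.append(905)` → a = [533, 6, 8, 5, 905] (same object as b, c); b = [533, 6, 8, 5, 905] (same object as a, c); c = [533, 6, 8, 5, 905] (same object as a, b)
`print(a)` → prints [533, 6, 8, 5, 905]
`print(c)` → prints [533, 6, 8, 5, 905]

Answer:
[533, 6, 8, 5, 905]
[533, 6, 8, 5, 905]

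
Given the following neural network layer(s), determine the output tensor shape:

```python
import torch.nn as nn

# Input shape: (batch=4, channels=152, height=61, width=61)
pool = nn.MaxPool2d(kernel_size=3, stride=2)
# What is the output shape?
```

Input: (4, 152, 61, 61) -> Output: (4, 152, 30, 30)

Answer: (4, 152, 30, 30)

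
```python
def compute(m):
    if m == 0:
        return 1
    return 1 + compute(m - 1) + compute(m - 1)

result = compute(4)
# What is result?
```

compute(m) = 1 + 2·compute(m-1), compute(0)=1. Closed form: (1+1)·2^4 - 1 = 31.

Answer: 31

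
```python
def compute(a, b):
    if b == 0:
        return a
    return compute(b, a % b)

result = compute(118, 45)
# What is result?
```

compute(118, 45) -> compute(45, 28) -> compute(28, 17) -> compute(17, 11) -> compute(11, 6) -> compute(6, 5) -> compute(5, 1) -> compute(1, 0) -> 1

Answer: 1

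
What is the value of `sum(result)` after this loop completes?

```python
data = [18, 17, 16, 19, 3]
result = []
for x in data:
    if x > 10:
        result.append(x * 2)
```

Sum of doubled values > 10
`result` takes the values: [] → [36] → [36, 34] → [36, 34, 32] → [36, 34, 32, 38]
So `sum(result)` = 140

Answer: 140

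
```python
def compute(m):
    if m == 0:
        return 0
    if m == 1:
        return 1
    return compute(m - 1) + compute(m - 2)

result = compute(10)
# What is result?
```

Build up from base cases: compute(0)=0, compute(1)=1, compute(2)=1, compute(3)=2, compute(4)=3, compute(5)=5, compute(6)=8, ..., compute(10)=55

Answer: 55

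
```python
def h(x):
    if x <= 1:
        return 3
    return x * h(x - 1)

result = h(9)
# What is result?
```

h(9) = 9 * 8 * 7 * 6 * 5 * 4 * 3 * 2 * 3 = 1088640

Answer: 1088640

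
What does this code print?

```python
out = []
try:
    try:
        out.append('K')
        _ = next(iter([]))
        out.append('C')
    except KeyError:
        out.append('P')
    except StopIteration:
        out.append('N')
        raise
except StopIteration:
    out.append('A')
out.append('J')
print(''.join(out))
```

Execution trace: 'K' (inner try body) → 'N' (inner except StopIteration) → 'A' (outer except StopIteration) → 'J' (after the try/except). Output: KNAJ

Answer: KNAJ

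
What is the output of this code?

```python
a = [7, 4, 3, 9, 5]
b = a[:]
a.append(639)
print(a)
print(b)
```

Key concept: slice [:] creates copy.
Step by step:
`a = [7, 4, 3, 9, 5]` → a = [7, 4, 3, 9, 5]
`b = a[:]` → b = [7, 4, 3, 9, 5]
`a.append(639)` → a = [7, 4, 3, 9, 5, 639]
`print(a)` → prints [7, 4, 3, 9, 5, 639]
`print(b)` → prints [7, 4, 3, 9, 5]

Answer:
[7, 4, 3, 9, 5, 639]
[7, 4, 3, 9, 5]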